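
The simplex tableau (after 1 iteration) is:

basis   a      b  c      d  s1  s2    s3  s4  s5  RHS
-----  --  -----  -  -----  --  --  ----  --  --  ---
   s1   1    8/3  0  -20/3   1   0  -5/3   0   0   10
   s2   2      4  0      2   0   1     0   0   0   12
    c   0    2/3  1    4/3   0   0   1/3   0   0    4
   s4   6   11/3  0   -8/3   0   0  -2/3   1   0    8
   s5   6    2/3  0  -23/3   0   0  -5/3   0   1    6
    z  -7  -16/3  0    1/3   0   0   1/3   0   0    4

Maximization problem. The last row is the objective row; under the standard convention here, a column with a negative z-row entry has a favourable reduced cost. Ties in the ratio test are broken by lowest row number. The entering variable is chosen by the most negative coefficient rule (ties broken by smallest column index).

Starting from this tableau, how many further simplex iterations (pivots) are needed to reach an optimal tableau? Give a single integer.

pivot: a in, s5 out → z = 11
pivot: d in, s4 out → z = 130/9
pivot: s5 in, c out → z = 65/3
No improving column remains; optimal.

3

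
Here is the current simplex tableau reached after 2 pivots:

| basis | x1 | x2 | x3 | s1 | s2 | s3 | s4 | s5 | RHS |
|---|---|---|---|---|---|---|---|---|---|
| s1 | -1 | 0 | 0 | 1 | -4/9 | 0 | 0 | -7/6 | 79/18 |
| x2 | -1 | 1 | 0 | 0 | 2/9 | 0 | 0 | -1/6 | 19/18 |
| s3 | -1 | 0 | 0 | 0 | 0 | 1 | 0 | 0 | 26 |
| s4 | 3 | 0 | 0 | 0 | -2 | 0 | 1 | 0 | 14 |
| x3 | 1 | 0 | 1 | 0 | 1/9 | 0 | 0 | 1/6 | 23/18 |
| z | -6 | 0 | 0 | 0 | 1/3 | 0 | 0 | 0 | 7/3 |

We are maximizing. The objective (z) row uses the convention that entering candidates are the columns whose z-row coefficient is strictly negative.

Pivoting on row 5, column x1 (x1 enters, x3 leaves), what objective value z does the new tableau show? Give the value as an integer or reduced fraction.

Minimum ratio for x1: (23/18)/1 = 23/18.
z changes by −(z-row coeff of x1)·ratio = −(-6)·(23/18) = 23/3.
New z = 7/3 + (23/3) = 10.

10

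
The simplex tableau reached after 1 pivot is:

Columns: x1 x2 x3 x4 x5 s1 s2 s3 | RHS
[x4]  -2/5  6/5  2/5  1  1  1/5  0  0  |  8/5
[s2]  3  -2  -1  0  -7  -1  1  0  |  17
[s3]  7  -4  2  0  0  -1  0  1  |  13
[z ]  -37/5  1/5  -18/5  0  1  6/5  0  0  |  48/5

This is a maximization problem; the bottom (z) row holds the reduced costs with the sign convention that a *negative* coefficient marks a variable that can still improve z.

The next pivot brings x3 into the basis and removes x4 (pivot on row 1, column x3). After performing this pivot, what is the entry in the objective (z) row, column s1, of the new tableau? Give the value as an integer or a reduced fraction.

3

Pivot element is row 1, column x3: 2/5.
Normalize row 1: new (row 1, s1) = (1/5)/(2/5) = 1/2.
z-row ← z-row − (-18/5)·(new row 1): 6/5 − (-18/5)·(1/2) = 3.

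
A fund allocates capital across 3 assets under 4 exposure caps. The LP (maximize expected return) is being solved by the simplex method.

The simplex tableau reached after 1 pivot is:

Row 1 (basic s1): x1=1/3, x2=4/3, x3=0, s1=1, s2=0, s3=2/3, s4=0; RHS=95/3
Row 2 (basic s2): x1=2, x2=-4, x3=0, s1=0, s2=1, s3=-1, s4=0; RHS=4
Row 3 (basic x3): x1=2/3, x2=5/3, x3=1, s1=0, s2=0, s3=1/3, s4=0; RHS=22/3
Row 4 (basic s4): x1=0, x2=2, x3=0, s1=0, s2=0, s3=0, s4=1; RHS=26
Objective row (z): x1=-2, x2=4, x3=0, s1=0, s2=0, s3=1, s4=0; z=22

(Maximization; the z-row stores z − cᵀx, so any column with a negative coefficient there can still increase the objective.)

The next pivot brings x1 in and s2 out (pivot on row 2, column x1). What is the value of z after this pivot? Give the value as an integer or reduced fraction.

Minimum ratio for x1: 4/2 = 2.
z changes by −(z-row coeff of x1)·ratio = −(-2)·2 = 4.
New z = 22 + 4 = 26.

26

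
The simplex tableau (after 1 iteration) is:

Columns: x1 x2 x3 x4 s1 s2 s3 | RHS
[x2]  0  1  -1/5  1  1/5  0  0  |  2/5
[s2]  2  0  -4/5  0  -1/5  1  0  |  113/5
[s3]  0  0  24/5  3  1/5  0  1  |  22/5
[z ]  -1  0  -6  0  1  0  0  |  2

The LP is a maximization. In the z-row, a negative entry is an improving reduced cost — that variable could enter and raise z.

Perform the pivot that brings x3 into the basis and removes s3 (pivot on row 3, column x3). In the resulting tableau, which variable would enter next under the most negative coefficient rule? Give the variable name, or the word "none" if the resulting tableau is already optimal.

Pivot element 24/5. New z-row = old z-row − (-6)·(row 3/(24/5)).
Updated z-row coefficients: x1: -1, x2: 0, x3: 0, x4: 15/4, s1: 5/4, s2: 0, s3: 5/4.
The most negative is -1 in column x1, so x1 would enter next.

x1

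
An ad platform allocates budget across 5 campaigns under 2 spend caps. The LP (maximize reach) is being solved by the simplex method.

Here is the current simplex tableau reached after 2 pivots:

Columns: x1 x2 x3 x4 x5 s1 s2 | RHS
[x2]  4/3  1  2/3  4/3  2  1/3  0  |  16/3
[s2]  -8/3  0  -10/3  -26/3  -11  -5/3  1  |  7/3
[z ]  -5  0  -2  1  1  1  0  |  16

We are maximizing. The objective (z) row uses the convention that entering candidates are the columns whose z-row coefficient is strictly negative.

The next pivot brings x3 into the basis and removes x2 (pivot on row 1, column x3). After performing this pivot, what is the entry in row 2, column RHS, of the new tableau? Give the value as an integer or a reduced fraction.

29

Pivot element is row 1, column x3: 2/3.
Normalize row 1: new (row 1, RHS) = (16/3)/(2/3) = 8.
row 2 ← row 2 − (-10/3)·(new row 1): 7/3 − (-10/3)·8 = 29.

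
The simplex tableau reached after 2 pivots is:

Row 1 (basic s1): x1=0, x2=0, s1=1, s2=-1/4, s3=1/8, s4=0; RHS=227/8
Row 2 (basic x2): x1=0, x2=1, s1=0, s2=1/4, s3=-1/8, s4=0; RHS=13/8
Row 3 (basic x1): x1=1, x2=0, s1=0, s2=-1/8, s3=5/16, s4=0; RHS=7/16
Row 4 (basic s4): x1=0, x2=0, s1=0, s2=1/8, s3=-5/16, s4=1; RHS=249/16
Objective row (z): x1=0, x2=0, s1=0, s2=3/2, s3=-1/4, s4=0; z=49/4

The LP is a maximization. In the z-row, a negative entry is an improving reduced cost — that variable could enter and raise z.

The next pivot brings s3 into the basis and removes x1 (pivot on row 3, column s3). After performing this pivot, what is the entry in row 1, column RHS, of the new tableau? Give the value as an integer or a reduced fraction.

141/5

Pivot element is row 3, column s3: 5/16.
Normalize row 3: new (row 3, RHS) = (7/16)/(5/16) = 7/5.
row 1 ← row 1 − (1/8)·(new row 3): 227/8 − (1/8)·(7/5) = 141/5.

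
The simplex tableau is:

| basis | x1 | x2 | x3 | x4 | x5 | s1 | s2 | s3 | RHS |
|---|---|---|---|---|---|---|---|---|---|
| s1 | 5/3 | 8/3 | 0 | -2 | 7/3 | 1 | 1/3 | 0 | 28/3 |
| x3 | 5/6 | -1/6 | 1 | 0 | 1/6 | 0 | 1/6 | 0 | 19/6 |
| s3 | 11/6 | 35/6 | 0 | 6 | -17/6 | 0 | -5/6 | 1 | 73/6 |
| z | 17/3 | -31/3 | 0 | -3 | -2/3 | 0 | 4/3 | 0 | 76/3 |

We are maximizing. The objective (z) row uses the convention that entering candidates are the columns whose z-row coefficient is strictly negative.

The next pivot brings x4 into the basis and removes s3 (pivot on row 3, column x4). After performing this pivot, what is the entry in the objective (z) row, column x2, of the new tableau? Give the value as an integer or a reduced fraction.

-89/12

Pivot element is row 3, column x4: 6.
Normalize row 3: new (row 3, x2) = (35/6)/6 = 35/36.
z-row ← z-row − (-3)·(new row 3): -31/3 − (-3)·(35/36) = -89/12.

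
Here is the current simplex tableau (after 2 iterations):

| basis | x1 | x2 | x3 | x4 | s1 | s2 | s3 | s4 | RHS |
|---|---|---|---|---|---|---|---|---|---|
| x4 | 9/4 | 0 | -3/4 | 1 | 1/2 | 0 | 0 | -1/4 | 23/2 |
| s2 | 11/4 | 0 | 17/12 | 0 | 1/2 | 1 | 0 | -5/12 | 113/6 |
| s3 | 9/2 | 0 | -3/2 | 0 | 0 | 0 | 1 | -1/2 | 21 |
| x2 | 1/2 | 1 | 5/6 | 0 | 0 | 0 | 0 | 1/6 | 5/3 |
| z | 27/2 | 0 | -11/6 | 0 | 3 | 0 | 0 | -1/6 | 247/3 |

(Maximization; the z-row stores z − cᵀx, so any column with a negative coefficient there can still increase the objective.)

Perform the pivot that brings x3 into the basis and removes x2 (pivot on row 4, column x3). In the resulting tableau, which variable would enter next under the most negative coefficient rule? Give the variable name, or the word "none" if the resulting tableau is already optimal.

Pivot element 5/6. New z-row = old z-row − (-11/6)·(row 4/(5/6)).
Updated z-row coefficients: x1: 73/5, x2: 11/5, x3: 0, x4: 0, s1: 3, s2: 0, s3: 0, s4: 1/5.
No coefficient is strictly negative; the tableau after this pivot is optimal.

none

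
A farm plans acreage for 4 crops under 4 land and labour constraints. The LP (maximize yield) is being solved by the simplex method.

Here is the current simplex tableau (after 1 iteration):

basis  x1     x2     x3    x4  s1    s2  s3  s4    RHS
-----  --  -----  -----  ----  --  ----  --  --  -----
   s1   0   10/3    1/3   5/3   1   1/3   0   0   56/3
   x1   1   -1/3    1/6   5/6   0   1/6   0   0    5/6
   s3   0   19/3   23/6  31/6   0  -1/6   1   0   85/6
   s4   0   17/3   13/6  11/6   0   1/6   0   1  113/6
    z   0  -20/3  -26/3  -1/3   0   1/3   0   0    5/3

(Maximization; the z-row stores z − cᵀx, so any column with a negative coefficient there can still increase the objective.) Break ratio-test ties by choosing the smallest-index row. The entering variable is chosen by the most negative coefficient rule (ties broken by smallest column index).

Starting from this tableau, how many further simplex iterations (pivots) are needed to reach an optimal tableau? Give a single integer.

pivot: x3 in, s3 out → z = 775/23
pivot: s2 in, x1 out → z = 135/4
No improving column remains; optimal.

2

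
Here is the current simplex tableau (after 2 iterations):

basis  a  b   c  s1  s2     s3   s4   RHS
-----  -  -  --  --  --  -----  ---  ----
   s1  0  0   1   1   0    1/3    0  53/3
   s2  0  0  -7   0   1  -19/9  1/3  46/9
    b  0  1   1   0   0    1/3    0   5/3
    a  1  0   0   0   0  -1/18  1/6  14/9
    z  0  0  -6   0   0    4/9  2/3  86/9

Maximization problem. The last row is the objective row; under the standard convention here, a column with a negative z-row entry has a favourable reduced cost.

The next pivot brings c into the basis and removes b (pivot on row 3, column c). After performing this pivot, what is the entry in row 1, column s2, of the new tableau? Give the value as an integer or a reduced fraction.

Pivot element is row 3, column c: 1.
Normalize row 3: new (row 3, s2) = 0/1 = 0.
row 1 ← row 1 − 1·(new row 3): 0 − 1·0 = 0.

0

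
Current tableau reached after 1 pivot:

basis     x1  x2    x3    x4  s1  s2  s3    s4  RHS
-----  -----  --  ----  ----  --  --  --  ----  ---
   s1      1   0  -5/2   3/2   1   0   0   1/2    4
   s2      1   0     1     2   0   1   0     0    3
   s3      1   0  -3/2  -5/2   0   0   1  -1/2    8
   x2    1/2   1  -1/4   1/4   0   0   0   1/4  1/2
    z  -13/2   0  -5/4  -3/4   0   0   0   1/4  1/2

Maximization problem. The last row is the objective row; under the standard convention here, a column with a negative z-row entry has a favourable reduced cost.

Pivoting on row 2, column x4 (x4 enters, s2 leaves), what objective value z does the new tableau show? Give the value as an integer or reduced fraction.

Minimum ratio for x4: 3/2 = 3/2.
z changes by −(z-row coeff of x4)·ratio = −(-3/4)·(3/2) = 9/8.
New z = 1/2 + (9/8) = 13/8.

13/8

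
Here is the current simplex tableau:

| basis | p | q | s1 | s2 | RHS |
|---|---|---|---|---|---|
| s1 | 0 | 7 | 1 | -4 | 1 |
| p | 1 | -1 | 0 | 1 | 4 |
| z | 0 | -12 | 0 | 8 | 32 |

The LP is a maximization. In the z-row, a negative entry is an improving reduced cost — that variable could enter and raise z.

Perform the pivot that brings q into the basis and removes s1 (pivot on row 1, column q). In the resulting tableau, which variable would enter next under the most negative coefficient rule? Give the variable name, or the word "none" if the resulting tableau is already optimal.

Pivot element 7. New z-row = old z-row − (-12)·(row 1/7).
Updated z-row coefficients: p: 0, q: 0, s1: 12/7, s2: 8/7.
No coefficient is strictly negative; the tableau after this pivot is optimal.

none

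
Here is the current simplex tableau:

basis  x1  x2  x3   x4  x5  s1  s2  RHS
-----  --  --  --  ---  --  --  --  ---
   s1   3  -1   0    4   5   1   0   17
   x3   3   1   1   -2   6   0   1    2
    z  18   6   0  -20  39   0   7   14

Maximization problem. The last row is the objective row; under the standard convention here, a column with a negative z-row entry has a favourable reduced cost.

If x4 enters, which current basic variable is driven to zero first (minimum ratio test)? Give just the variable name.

s1

Ratios: row 1 (s1): 17/4 = 17/4; row 2 (x3): entry -2 ≤ 0, skip.
Minimum ratio 17/4 is in the s1 row, so s1 leaves.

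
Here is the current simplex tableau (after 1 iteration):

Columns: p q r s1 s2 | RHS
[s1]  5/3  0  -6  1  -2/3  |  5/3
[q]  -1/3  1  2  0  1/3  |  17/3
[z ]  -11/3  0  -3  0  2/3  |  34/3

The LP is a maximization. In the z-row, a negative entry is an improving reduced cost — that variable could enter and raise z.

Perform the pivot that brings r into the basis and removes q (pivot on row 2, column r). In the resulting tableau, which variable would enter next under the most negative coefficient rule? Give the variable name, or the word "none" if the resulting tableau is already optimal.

Pivot element 2. New z-row = old z-row − (-3)·(row 2/2).
Updated z-row coefficients: p: -25/6, q: 3/2, r: 0, s1: 0, s2: 7/6.
The most negative is -25/6 in column p, so p would enter next.

p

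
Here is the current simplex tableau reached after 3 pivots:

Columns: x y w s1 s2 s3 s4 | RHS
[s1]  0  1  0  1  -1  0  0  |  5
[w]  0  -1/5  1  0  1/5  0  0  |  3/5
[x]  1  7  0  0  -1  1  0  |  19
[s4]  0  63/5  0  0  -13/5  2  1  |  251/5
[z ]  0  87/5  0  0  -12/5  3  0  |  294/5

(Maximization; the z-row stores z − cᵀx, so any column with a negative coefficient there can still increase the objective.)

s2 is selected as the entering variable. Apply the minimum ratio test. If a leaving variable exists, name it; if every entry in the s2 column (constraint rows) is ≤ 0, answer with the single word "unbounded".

w

Ratios: row 1 (s1): entry -1 ≤ 0, skip; row 2 (w): (3/5)/(1/5) = 3; row 3 (x): entry -1 ≤ 0, skip; row 4 (s4): entry -13/5 ≤ 0, skip.
Minimum ratio is in the w row, so w leaves.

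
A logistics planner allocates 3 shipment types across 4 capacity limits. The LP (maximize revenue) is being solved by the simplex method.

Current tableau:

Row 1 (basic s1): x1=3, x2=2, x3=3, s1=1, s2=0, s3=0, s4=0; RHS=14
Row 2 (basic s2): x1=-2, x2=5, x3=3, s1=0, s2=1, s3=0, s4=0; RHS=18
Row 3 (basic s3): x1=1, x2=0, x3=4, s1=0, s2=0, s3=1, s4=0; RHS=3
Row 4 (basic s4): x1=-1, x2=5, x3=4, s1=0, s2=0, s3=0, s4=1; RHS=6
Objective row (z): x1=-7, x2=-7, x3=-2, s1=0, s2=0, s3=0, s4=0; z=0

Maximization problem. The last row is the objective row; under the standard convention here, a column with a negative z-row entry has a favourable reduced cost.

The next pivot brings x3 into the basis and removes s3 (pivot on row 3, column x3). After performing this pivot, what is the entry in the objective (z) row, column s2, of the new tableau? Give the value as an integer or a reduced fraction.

0

Pivot element is row 3, column x3: 4.
Normalize row 3: new (row 3, s2) = 0/4 = 0.
z-row ← z-row − (-2)·(new row 3): 0 − (-2)·0 = 0.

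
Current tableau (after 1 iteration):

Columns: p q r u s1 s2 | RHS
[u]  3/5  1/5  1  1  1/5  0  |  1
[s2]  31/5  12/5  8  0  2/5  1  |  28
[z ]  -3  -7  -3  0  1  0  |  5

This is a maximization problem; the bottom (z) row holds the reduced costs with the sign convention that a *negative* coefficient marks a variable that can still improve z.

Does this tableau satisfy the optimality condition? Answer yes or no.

Column p has objective-row coefficient -3, which is negative; an improving pivot exists, so not yet optimal.

no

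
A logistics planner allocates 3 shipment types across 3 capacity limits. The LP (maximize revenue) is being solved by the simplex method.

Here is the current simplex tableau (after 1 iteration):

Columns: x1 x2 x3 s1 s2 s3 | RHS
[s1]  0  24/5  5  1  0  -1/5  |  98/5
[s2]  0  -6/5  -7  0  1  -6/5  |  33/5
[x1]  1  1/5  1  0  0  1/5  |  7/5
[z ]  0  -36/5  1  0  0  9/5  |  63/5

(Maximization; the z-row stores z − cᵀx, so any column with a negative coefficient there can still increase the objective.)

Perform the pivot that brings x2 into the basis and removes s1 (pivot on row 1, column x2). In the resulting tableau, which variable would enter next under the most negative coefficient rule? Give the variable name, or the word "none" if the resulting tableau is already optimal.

Pivot element 24/5. New z-row = old z-row − (-36/5)·(row 1/(24/5)).
Updated z-row coefficients: x1: 0, x2: 0, x3: 17/2, s1: 3/2, s2: 0, s3: 3/2.
No coefficient is strictly negative; the tableau after this pivot is optimal.

none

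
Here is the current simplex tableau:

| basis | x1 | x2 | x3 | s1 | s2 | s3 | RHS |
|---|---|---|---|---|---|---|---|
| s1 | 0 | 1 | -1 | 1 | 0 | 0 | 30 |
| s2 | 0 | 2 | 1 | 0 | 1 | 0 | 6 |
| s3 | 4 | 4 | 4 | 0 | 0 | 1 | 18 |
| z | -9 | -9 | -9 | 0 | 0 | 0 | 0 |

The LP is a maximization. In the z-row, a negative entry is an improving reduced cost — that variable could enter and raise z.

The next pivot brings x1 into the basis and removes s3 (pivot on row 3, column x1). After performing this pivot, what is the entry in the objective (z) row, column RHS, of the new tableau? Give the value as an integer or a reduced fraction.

81/2

Pivot element is row 3, column x1: 4.
Normalize row 3: new (row 3, RHS) = 18/4 = 9/2.
z-row ← z-row − (-9)·(new row 3): 0 − (-9)·(9/2) = 81/2.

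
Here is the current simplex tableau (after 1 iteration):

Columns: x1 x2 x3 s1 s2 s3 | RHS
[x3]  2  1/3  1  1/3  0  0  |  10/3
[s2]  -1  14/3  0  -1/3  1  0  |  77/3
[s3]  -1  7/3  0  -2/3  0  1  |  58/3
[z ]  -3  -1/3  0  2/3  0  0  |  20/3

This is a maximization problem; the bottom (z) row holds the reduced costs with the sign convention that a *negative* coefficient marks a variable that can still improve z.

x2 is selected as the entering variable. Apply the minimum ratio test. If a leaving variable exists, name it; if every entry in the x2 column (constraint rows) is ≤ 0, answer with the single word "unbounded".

Ratios: row 1 (x3): (10/3)/(1/3) = 10; row 2 (s2): (77/3)/(14/3) = 11/2; row 3 (s3): (58/3)/(7/3) = 58/7.
Minimum ratio is in the s2 row, so s2 leaves.

s2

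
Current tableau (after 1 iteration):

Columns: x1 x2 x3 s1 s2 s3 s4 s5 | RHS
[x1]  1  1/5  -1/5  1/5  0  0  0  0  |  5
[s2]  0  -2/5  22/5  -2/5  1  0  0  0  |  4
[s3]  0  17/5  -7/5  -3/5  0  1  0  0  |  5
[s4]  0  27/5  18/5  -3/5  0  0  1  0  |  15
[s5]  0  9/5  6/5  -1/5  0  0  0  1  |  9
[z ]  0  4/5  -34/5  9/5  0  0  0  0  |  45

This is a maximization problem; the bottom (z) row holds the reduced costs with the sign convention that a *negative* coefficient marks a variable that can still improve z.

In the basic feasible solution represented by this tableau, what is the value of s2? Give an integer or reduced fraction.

4

s2 is basic (row 2); its value is the RHS of that row: 4.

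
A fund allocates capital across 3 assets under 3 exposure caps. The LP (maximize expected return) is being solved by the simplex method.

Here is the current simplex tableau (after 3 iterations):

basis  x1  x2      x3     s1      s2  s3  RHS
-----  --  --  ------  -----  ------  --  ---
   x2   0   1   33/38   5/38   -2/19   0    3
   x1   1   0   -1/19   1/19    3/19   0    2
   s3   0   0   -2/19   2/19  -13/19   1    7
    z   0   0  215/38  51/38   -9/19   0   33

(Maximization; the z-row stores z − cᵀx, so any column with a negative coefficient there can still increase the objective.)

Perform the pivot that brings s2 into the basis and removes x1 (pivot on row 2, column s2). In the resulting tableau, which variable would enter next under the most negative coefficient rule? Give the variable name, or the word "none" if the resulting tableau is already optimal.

none

Pivot element 3/19. New z-row = old z-row − (-9/19)·(row 2/(3/19)).
Updated z-row coefficients: x1: 3, x2: 0, x3: 11/2, s1: 3/2, s2: 0, s3: 0.
No coefficient is strictly negative; the tableau after this pivot is optimal.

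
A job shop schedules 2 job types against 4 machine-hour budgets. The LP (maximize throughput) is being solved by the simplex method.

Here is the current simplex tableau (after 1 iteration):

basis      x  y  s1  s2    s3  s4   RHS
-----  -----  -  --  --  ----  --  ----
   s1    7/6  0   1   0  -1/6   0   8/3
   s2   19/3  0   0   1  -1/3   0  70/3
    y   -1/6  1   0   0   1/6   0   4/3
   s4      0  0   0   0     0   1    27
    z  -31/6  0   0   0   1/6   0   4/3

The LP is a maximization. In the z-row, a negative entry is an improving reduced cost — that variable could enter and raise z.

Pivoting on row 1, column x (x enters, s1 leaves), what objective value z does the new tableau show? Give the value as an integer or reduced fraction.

Minimum ratio for x: (8/3)/(7/6) = 16/7.
z changes by −(z-row coeff of x)·ratio = −(-31/6)·(16/7) = 248/21.
New z = 4/3 + (248/21) = 92/7.

92/7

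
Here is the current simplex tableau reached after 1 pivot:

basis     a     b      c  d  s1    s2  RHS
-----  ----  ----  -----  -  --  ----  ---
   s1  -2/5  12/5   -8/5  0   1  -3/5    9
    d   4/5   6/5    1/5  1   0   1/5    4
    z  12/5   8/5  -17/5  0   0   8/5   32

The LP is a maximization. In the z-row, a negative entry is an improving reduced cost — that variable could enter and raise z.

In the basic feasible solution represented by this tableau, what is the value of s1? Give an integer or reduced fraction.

9

s1 is basic (row 1); its value is the RHS of that row: 9.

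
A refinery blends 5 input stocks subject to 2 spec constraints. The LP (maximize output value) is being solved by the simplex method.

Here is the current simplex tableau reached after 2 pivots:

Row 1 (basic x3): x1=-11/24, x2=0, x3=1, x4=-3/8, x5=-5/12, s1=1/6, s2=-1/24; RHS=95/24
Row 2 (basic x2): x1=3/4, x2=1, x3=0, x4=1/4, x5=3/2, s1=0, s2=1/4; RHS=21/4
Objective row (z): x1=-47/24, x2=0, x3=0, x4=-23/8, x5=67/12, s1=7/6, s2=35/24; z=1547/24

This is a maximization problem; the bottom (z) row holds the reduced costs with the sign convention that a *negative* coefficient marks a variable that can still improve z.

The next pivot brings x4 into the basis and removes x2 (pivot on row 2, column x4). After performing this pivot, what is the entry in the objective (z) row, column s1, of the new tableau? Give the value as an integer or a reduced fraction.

Pivot element is row 2, column x4: 1/4.
Normalize row 2: new (row 2, s1) = 0/(1/4) = 0.
z-row ← z-row − (-23/8)·(new row 2): 7/6 − (-23/8)·0 = 7/6.

7/6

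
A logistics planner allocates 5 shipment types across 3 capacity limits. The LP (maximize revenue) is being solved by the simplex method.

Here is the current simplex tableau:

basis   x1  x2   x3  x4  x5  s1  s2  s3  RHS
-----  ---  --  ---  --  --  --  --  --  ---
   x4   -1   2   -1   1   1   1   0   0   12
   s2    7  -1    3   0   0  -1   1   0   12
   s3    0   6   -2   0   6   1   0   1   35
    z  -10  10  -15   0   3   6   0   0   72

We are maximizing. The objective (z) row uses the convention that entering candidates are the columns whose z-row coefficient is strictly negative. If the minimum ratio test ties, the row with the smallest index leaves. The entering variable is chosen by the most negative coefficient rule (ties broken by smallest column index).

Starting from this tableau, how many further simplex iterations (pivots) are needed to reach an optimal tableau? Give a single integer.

1

pivot: x3 in, s2 out → z = 132
No improving column remains; optimal.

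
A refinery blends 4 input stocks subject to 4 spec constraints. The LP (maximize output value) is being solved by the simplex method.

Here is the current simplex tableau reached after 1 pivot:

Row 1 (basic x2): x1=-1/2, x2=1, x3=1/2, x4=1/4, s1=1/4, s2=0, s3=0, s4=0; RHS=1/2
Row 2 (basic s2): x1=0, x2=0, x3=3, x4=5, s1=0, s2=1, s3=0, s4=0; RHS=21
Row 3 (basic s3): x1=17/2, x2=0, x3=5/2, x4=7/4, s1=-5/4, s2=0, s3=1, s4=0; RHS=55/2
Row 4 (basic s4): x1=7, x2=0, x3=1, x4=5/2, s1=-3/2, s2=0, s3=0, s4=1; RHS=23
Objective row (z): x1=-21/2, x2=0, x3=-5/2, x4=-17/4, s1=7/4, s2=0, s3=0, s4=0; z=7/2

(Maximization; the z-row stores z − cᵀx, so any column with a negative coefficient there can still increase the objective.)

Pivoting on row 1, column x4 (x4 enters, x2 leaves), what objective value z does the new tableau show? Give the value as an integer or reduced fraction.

Minimum ratio for x4: (1/2)/(1/4) = 2.
z changes by −(z-row coeff of x4)·ratio = −(-17/4)·2 = 17/2.
New z = 7/2 + (17/2) = 12.

12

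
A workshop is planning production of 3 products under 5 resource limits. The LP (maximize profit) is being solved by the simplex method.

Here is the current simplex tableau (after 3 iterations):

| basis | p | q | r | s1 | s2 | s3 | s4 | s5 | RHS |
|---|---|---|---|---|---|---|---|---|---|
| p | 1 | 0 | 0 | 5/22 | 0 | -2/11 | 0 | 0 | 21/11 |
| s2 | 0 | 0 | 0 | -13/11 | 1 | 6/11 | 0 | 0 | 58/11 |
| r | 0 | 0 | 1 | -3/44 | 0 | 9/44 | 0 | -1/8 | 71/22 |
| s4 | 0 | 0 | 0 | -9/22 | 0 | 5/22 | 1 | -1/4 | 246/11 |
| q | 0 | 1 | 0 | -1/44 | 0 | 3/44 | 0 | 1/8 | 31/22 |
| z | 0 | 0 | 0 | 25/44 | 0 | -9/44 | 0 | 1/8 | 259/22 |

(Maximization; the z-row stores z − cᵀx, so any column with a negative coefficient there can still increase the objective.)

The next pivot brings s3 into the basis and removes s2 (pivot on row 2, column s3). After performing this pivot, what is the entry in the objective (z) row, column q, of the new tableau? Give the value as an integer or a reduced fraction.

0

Pivot element is row 2, column s3: 6/11.
Normalize row 2: new (row 2, q) = 0/(6/11) = 0.
z-row ← z-row − (-9/44)·(new row 2): 0 − (-9/44)·0 = 0.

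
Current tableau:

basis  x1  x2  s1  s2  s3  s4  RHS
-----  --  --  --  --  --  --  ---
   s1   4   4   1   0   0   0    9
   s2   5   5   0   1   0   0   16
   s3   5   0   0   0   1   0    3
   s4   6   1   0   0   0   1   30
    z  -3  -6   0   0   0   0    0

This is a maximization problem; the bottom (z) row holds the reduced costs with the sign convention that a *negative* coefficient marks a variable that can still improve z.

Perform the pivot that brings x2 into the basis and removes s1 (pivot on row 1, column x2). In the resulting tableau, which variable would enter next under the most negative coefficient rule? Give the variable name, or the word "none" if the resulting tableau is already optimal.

none

Pivot element 4. New z-row = old z-row − (-6)·(row 1/4).
Updated z-row coefficients: x1: 3, x2: 0, s1: 3/2, s2: 0, s3: 0, s4: 0.
No coefficient is strictly negative; the tableau after this pivot is optimal.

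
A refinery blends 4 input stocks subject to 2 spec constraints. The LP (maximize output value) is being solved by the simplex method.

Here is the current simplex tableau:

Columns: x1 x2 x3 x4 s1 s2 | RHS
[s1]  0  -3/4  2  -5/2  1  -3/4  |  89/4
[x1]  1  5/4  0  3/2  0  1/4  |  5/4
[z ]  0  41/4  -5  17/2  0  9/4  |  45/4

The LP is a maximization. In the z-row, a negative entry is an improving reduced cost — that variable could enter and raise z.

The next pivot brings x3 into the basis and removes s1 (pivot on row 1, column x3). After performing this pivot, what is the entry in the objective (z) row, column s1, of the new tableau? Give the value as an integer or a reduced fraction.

5/2

Pivot element is row 1, column x3: 2.
Normalize row 1: new (row 1, s1) = 1/2 = 1/2.
z-row ← z-row − (-5)·(new row 1): 0 − (-5)·(1/2) = 5/2.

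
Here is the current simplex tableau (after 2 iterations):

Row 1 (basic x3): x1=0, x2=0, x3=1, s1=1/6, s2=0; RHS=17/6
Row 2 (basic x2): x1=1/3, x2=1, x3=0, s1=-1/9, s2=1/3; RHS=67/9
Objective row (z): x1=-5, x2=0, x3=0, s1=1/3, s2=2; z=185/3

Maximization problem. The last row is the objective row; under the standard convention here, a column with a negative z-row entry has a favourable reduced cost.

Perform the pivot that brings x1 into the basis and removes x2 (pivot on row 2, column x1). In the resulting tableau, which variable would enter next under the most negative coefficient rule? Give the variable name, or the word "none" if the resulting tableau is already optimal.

Pivot element 1/3. New z-row = old z-row − (-5)·(row 2/(1/3)).
Updated z-row coefficients: x1: 0, x2: 15, x3: 0, s1: -4/3, s2: 7.
The most negative is -4/3 in column s1, so s1 would enter next.

s1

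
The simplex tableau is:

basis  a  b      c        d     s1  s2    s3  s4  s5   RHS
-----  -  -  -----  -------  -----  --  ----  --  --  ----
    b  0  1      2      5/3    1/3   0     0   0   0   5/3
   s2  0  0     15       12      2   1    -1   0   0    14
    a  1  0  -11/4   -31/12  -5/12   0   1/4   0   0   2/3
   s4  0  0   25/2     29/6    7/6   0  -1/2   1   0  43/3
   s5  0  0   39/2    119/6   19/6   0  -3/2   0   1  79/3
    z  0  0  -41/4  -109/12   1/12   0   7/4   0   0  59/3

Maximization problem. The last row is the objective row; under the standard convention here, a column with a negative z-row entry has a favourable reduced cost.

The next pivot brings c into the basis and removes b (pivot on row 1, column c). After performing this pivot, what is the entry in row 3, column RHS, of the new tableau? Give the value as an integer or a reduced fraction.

71/24

Pivot element is row 1, column c: 2.
Normalize row 1: new (row 1, RHS) = (5/3)/2 = 5/6.
row 3 ← row 3 − (-11/4)·(new row 1): 2/3 − (-11/4)·(5/6) = 71/24.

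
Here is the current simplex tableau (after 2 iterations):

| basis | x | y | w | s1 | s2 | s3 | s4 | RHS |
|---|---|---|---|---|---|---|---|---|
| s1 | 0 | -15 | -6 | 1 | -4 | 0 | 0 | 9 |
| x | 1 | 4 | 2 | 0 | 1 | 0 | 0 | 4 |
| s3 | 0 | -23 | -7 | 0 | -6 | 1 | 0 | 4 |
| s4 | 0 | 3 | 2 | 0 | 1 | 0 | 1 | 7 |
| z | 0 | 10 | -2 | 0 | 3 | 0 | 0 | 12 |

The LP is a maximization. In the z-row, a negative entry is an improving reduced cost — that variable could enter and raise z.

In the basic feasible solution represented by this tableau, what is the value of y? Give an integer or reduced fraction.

0

y is nonbasic (not in the basis column), so its value in the current BFS is 0.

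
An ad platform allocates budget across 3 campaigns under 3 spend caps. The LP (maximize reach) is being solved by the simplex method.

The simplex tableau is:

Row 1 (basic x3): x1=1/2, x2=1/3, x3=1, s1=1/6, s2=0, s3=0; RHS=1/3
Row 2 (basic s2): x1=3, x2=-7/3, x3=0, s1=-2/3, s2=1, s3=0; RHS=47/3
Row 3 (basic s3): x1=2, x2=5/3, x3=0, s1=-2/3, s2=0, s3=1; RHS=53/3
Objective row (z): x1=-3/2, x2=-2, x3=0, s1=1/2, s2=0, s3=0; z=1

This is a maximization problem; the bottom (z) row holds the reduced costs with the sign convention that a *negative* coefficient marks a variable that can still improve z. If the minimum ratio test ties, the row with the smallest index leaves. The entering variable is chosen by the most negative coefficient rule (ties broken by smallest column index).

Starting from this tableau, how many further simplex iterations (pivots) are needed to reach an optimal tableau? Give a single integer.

1

pivot: x2 in, x3 out → z = 3
No improving column remains; optimal.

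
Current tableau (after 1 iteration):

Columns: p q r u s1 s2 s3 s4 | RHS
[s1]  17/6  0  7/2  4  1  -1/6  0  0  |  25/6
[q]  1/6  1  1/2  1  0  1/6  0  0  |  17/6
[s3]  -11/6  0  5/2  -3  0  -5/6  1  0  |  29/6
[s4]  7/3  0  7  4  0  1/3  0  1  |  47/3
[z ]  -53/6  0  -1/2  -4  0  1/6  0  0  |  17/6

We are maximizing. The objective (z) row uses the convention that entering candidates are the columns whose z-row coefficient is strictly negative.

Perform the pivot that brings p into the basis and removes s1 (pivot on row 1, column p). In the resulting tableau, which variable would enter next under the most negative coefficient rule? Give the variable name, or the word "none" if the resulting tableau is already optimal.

s2

Pivot element 17/6. New z-row = old z-row − (-53/6)·(row 1/(17/6)).
Updated z-row coefficients: p: 0, q: 0, r: 177/17, u: 144/17, s1: 53/17, s2: -6/17, s3: 0, s4: 0.
The most negative is -6/17 in column s2, so s2 would enter next.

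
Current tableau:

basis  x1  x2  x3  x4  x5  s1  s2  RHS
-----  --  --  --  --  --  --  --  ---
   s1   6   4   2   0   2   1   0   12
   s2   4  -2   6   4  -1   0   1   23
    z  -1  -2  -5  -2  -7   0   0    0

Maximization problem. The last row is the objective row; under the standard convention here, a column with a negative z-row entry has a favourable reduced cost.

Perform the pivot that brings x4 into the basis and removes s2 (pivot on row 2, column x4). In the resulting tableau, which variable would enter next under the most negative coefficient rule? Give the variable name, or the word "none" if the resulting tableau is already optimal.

Pivot element 4. New z-row = old z-row − (-2)·(row 2/4).
Updated z-row coefficients: x1: 1, x2: -3, x3: -2, x4: 0, x5: -15/2, s1: 0, s2: 1/2.
The most negative is -15/2 in column x5, so x5 would enter next.

x5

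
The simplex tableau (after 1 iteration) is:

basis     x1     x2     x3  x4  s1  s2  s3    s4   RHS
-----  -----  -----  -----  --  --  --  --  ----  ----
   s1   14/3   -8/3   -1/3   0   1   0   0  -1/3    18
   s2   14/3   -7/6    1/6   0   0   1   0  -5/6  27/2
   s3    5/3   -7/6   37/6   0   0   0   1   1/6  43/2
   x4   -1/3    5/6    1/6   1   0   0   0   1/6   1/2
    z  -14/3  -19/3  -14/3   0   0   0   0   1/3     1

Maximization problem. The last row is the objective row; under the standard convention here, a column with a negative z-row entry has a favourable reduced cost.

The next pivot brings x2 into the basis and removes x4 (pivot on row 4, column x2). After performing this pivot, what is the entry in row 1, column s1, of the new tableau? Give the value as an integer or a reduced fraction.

Pivot element is row 4, column x2: 5/6.
Normalize row 4: new (row 4, s1) = 0/(5/6) = 0.
row 1 ← row 1 − (-8/3)·(new row 4): 1 − (-8/3)·0 = 1.

1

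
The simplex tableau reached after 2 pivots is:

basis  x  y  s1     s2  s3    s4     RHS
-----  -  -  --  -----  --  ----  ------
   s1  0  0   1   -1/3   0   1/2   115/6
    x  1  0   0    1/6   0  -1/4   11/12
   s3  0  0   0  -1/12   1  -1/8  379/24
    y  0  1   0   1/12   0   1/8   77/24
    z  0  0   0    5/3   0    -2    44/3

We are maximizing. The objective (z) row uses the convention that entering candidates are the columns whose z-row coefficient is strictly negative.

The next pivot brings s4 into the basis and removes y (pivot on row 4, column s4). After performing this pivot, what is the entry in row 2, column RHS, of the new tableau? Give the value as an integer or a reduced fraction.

Pivot element is row 4, column s4: 1/8.
Normalize row 4: new (row 4, RHS) = (77/24)/(1/8) = 77/3.
row 2 ← row 2 − (-1/4)·(new row 4): 11/12 − (-1/4)·(77/3) = 22/3.

22/3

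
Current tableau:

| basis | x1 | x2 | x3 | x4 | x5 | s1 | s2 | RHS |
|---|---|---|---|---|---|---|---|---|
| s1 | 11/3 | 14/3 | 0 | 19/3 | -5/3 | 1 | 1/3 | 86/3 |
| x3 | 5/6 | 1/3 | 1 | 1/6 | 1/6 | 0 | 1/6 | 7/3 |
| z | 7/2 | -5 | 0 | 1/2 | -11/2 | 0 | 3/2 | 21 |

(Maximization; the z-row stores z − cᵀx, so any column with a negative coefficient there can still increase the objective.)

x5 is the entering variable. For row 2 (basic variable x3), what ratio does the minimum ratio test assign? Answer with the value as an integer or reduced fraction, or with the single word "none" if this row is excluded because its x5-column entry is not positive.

Ratio = RHS / (x5 entry) = (7/3) / (1/6) = 14.

14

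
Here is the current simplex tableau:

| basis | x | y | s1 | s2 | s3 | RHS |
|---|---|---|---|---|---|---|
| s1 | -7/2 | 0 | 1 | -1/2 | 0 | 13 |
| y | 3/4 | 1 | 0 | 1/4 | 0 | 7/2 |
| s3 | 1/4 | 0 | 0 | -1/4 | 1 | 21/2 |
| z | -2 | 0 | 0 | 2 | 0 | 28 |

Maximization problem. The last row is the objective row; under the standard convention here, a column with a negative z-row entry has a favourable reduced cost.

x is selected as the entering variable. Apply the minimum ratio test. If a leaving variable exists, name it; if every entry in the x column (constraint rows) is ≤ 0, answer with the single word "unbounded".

Ratios: row 1 (s1): entry -7/2 ≤ 0, skip; row 2 (y): (7/2)/(3/4) = 14/3; row 3 (s3): (21/2)/(1/4) = 42.
Minimum ratio is in the y row, so y leaves.

y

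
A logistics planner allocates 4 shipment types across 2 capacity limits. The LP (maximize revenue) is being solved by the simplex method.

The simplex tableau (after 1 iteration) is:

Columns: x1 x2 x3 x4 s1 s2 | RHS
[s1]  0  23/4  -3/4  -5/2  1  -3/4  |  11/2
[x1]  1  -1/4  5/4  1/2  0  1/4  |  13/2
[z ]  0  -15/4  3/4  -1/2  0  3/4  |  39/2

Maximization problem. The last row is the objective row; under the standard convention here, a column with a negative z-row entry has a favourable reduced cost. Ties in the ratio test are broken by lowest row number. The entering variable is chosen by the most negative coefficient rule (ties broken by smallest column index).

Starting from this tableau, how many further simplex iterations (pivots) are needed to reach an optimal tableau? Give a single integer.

pivot: x2 in, s1 out → z = 531/23
pivot: x4 in, x1 out → z = 538/9
No improving column remains; optimal.

2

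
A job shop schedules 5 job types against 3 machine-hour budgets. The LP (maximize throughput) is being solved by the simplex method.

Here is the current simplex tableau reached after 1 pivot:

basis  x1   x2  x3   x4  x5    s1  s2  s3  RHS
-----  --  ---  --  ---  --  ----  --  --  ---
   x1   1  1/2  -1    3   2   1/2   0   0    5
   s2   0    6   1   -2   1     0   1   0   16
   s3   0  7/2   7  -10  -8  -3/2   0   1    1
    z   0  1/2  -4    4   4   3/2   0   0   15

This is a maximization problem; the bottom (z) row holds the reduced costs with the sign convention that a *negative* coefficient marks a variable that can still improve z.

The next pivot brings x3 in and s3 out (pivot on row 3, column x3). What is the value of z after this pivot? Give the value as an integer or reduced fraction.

109/7

Minimum ratio for x3: 1/7 = 1/7.
z changes by −(z-row coeff of x3)·ratio = −(-4)·(1/7) = 4/7.
New z = 15 + (4/7) = 109/7.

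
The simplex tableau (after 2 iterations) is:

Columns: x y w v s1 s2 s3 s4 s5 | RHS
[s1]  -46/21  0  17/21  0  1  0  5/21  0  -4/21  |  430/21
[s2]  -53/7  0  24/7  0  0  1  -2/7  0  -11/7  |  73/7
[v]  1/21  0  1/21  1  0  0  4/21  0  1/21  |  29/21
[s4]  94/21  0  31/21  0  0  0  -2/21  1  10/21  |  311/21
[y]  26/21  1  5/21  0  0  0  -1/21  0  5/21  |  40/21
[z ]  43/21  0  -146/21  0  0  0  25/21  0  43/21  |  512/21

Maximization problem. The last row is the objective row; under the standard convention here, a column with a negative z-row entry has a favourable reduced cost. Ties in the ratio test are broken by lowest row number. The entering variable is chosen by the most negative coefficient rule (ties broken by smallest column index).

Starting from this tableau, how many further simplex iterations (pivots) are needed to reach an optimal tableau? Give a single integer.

2

pivot: w in, s2 out → z = 1639/36
pivot: x in, y out → z = 6913/127
No improving column remains; optimal.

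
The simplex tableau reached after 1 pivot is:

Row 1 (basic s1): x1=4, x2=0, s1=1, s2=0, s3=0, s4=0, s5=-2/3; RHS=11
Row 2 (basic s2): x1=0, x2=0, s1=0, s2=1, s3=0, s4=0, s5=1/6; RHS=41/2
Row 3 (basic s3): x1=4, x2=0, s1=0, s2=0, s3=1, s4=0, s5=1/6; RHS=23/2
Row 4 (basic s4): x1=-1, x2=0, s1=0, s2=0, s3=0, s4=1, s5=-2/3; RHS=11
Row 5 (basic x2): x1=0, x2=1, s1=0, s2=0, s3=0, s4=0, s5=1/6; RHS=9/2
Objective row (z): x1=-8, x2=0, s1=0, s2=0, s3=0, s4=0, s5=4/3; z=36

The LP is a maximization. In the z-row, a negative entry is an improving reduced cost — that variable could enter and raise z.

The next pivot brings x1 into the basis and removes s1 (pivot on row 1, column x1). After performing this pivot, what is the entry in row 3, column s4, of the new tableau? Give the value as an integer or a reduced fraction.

0

Pivot element is row 1, column x1: 4.
Normalize row 1: new (row 1, s4) = 0/4 = 0.
row 3 ← row 3 − 4·(new row 1): 0 − 4·0 = 0.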